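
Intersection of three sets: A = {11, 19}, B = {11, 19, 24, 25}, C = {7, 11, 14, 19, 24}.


A ∩ B = {11, 19}
(A ∩ B) ∩ C = {11, 19}

A ∩ B ∩ C = {11, 19}


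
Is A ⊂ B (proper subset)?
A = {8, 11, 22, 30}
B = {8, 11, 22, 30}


A ⊂ B requires: A ⊆ B AND A ≠ B.
A ⊆ B? Yes
A = B? Yes
A = B, so A is not a PROPER subset.

No, A is not a proper subset of B


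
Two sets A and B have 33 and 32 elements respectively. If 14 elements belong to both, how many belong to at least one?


|A ∪ B| = |A| + |B| - |A ∩ B|
= 33 + 32 - 14
= 51

|A ∪ B| = 51


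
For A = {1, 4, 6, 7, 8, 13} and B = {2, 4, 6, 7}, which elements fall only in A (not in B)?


A = {1, 4, 6, 7, 8, 13}
B = {2, 4, 6, 7}
Region: only in A (not in B)
Elements: {1, 8, 13}

Elements only in A (not in B): {1, 8, 13}


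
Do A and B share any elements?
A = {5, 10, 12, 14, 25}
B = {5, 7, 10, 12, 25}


Disjoint means A ∩ B = ∅.
A ∩ B = {5, 10, 12, 25}
A ∩ B ≠ ∅, so A and B are NOT disjoint.

Yes — A and B share the element(s) of A ∩ B = {5, 10, 12, 25}, so they are not disjoint


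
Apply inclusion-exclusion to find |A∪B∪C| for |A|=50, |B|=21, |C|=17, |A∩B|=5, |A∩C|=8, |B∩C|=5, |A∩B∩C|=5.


|A∪B∪C| = |A|+|B|+|C| - |A∩B|-|A∩C|-|B∩C| + |A∩B∩C|
= 50+21+17 - 5-8-5 + 5
= 88 - 18 + 5
= 75

|A ∪ B ∪ C| = 75


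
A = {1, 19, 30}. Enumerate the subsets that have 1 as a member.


A subset of A contains 1 iff the remaining 2 elements form any subset of A \ {1}.
Count: 2^(n-1) = 2^2 = 4
Subsets containing 1: {1}, {1, 19}, {1, 30}, {1, 19, 30}

Subsets containing 1 (4 total): {1}, {1, 19}, {1, 30}, {1, 19, 30}


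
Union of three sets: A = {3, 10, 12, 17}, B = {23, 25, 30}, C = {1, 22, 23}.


A ∪ B = {3, 10, 12, 17, 23, 25, 30}
(A ∪ B) ∪ C = {1, 3, 10, 12, 17, 22, 23, 25, 30}

A ∪ B ∪ C = {1, 3, 10, 12, 17, 22, 23, 25, 30}


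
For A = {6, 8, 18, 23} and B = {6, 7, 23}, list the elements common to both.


A ∩ B = elements in both A and B
A = {6, 8, 18, 23}
B = {6, 7, 23}
A ∩ B = {6, 23}

A ∩ B = {6, 23}


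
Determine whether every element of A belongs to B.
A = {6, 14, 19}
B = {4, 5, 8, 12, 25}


A ⊆ B means every element of A is in B.
Elements in A not in B: {6, 14, 19}
So A ⊄ B.

No, A ⊄ B


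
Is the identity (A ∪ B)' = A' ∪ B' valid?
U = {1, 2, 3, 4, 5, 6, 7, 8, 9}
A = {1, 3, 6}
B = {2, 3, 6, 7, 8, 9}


LHS: A ∪ B = {1, 2, 3, 6, 7, 8, 9}
(A ∪ B)' = U \ (A ∪ B) = {4, 5}
A' = {2, 4, 5, 7, 8, 9}, B' = {1, 4, 5}
Claimed RHS: A' ∪ B' = {1, 2, 4, 5, 7, 8, 9}
Identity is INVALID: LHS = {4, 5} but the RHS claimed here equals {1, 2, 4, 5, 7, 8, 9}. The correct form is (A ∪ B)' = A' ∩ B'.

Identity is invalid: (A ∪ B)' = {4, 5} but A' ∪ B' = {1, 2, 4, 5, 7, 8, 9}. The correct De Morgan law is (A ∪ B)' = A' ∩ B'.


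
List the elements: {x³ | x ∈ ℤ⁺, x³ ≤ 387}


Checking each candidate:
Condition: positive perfect cubes ≤ 387
Result = {1, 8, 27, 64, 125, 216, 343}

{1, 8, 27, 64, 125, 216, 343}


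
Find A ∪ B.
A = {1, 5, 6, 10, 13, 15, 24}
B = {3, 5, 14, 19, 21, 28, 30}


A ∪ B = all elements in A or B (or both)
A = {1, 5, 6, 10, 13, 15, 24}
B = {3, 5, 14, 19, 21, 28, 30}
A ∪ B = {1, 3, 5, 6, 10, 13, 14, 15, 19, 21, 24, 28, 30}

A ∪ B = {1, 3, 5, 6, 10, 13, 14, 15, 19, 21, 24, 28, 30}


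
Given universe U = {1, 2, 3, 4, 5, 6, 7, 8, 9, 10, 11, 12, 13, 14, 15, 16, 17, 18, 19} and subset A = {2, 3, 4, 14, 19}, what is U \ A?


Aᶜ = U \ A = elements in U but not in A
U = {1, 2, 3, 4, 5, 6, 7, 8, 9, 10, 11, 12, 13, 14, 15, 16, 17, 18, 19}
A = {2, 3, 4, 14, 19}
Aᶜ = {1, 5, 6, 7, 8, 9, 10, 11, 12, 13, 15, 16, 17, 18}

Aᶜ = {1, 5, 6, 7, 8, 9, 10, 11, 12, 13, 15, 16, 17, 18}


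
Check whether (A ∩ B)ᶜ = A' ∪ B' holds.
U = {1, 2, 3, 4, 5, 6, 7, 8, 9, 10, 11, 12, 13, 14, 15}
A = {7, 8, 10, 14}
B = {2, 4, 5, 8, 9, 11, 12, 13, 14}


LHS: A ∩ B = {8, 14}
(A ∩ B)' = U \ (A ∩ B) = {1, 2, 3, 4, 5, 6, 7, 9, 10, 11, 12, 13, 15}
A' = {1, 2, 3, 4, 5, 6, 9, 11, 12, 13, 15}, B' = {1, 3, 6, 7, 10, 15}
Claimed RHS: A' ∪ B' = {1, 2, 3, 4, 5, 6, 7, 9, 10, 11, 12, 13, 15}
Identity is VALID: LHS = RHS = {1, 2, 3, 4, 5, 6, 7, 9, 10, 11, 12, 13, 15} ✓

Identity is valid. (A ∩ B)' = A' ∪ B' = {1, 2, 3, 4, 5, 6, 7, 9, 10, 11, 12, 13, 15}


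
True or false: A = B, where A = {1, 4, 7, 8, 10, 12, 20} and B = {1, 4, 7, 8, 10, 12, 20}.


Two sets are equal iff they have exactly the same elements.
A = {1, 4, 7, 8, 10, 12, 20}
B = {1, 4, 7, 8, 10, 12, 20}
Same elements → A = B

Yes, A = B


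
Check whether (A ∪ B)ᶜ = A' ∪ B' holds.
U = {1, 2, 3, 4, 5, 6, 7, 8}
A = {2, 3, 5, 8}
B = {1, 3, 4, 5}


LHS: A ∪ B = {1, 2, 3, 4, 5, 8}
(A ∪ B)' = U \ (A ∪ B) = {6, 7}
A' = {1, 4, 6, 7}, B' = {2, 6, 7, 8}
Claimed RHS: A' ∪ B' = {1, 2, 4, 6, 7, 8}
Identity is INVALID: LHS = {6, 7} but the RHS claimed here equals {1, 2, 4, 6, 7, 8}. The correct form is (A ∪ B)' = A' ∩ B'.

Identity is invalid: (A ∪ B)' = {6, 7} but A' ∪ B' = {1, 2, 4, 6, 7, 8}. The correct De Morgan law is (A ∪ B)' = A' ∩ B'.


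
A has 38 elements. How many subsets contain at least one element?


Total subsets = 2^n = 2^38 = 274877906944
Non-empty subsets exclude the empty set: 2^n - 1
= 274877906944 - 1
= 274877906943

Number of non-empty subsets = 274877906943


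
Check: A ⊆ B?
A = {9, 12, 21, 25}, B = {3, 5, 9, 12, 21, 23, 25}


A ⊆ B means every element of A is in B.
All elements of A are in B.
So A ⊆ B.

Yes, A ⊆ B


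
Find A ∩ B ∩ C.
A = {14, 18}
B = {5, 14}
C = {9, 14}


A ∩ B = {14}
(A ∩ B) ∩ C = {14}

A ∩ B ∩ C = {14}


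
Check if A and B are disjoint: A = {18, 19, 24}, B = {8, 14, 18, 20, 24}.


Disjoint means A ∩ B = ∅.
A ∩ B = {18, 24}
A ∩ B ≠ ∅, so A and B are NOT disjoint.

No, A and B are not disjoint (A ∩ B = {18, 24})


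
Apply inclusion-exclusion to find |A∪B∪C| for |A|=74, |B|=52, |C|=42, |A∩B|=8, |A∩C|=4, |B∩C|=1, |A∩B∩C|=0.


|A∪B∪C| = |A|+|B|+|C| - |A∩B|-|A∩C|-|B∩C| + |A∩B∩C|
= 74+52+42 - 8-4-1 + 0
= 168 - 13 + 0
= 155

|A ∪ B ∪ C| = 155


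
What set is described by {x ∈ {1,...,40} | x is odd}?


Checking each candidate:
Condition: odd numbers in {1,...,40}
Result = {1, 3, 5, 7, 9, 11, 13, 15, 17, 19, 21, 23, 25, 27, 29, 31, 33, 35, 37, 39}

{1, 3, 5, 7, 9, 11, 13, 15, 17, 19, 21, 23, 25, 27, 29, 31, 33, 35, 37, 39}


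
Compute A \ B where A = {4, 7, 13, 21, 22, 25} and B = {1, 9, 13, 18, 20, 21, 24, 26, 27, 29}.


A \ B = elements in A but not in B
A = {4, 7, 13, 21, 22, 25}
B = {1, 9, 13, 18, 20, 21, 24, 26, 27, 29}
Remove from A any elements in B
A \ B = {4, 7, 22, 25}

A \ B = {4, 7, 22, 25}


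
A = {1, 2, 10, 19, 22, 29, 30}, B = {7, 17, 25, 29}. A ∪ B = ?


A ∪ B = all elements in A or B (or both)
A = {1, 2, 10, 19, 22, 29, 30}
B = {7, 17, 25, 29}
A ∪ B = {1, 2, 7, 10, 17, 19, 22, 25, 29, 30}

A ∪ B = {1, 2, 7, 10, 17, 19, 22, 25, 29, 30}


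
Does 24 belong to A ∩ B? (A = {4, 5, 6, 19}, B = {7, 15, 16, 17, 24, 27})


A = {4, 5, 6, 19}, B = {7, 15, 16, 17, 24, 27}
A ∩ B = elements in both A and B
A ∩ B = ∅
Checking if 24 ∈ A ∩ B
24 is not in A ∩ B → False

24 ∉ A ∩ B


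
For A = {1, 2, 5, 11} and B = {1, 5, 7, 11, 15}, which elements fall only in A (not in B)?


A = {1, 2, 5, 11}
B = {1, 5, 7, 11, 15}
Region: only in A (not in B)
Elements: {2}

Elements only in A (not in B): {2}


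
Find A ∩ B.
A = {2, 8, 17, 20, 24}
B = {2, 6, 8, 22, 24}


A ∩ B = elements in both A and B
A = {2, 8, 17, 20, 24}
B = {2, 6, 8, 22, 24}
A ∩ B = {2, 8, 24}

A ∩ B = {2, 8, 24}


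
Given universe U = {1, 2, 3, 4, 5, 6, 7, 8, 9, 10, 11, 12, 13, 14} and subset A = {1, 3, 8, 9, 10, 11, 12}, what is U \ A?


Aᶜ = U \ A = elements in U but not in A
U = {1, 2, 3, 4, 5, 6, 7, 8, 9, 10, 11, 12, 13, 14}
A = {1, 3, 8, 9, 10, 11, 12}
Aᶜ = {2, 4, 5, 6, 7, 13, 14}

Aᶜ = {2, 4, 5, 6, 7, 13, 14}


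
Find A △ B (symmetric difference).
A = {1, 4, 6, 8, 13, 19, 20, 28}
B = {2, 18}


A △ B = (A \ B) ∪ (B \ A) = elements in exactly one of A or B
A \ B = {1, 4, 6, 8, 13, 19, 20, 28}
B \ A = {2, 18}
A △ B = {1, 2, 4, 6, 8, 13, 18, 19, 20, 28}

A △ B = {1, 2, 4, 6, 8, 13, 18, 19, 20, 28}


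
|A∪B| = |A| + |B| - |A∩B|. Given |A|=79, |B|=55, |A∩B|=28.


|A ∪ B| = |A| + |B| - |A ∩ B|
= 79 + 55 - 28
= 106

|A ∪ B| = 106


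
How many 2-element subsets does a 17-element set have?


C(n,k) = n! / (k!(n-k)!)
C(17,2) = 17! / (2!15!)
= 136

C(17,2) = 136


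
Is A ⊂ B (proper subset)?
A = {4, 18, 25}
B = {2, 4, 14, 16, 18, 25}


A ⊂ B requires: A ⊆ B AND A ≠ B.
A ⊆ B? Yes
A = B? No
A ⊂ B: Yes (A is a proper subset of B)

Yes, A ⊂ B


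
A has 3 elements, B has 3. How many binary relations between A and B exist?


A relation from A to B is any subset of A × B.
|A × B| = 3 × 3 = 9
# relations = 2^|A × B| = 2^9 = 512

Number of relations = 512


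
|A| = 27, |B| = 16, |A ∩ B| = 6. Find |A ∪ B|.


|A ∪ B| = |A| + |B| - |A ∩ B|
= 27 + 16 - 6
= 37

|A ∪ B| = 37


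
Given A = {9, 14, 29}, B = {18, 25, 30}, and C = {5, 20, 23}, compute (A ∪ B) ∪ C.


A ∪ B = {9, 14, 18, 25, 29, 30}
(A ∪ B) ∪ C = {5, 9, 14, 18, 20, 23, 25, 29, 30}

A ∪ B ∪ C = {5, 9, 14, 18, 20, 23, 25, 29, 30}


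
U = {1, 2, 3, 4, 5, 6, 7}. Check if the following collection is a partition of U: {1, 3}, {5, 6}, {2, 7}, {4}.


A partition requires: (1) non-empty parts, (2) pairwise disjoint, (3) union = U
Parts: {1, 3}, {5, 6}, {2, 7}, {4}
Union of parts: {1, 2, 3, 4, 5, 6, 7}
U = {1, 2, 3, 4, 5, 6, 7}
All non-empty? True
Pairwise disjoint? True
Covers U? True

Yes, valid partition


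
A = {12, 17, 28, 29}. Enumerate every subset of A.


|A| = 4, so |P(A)| = 2^4 = 16
Enumerate subsets by cardinality (0 to 4):
∅, {12}, {17}, {28}, {29}, {12, 17}, {12, 28}, {12, 29}, {17, 28}, {17, 29}, {28, 29}, {12, 17, 28}, {12, 17, 29}, {12, 28, 29}, {17, 28, 29}, {12, 17, 28, 29}

P(A) has 16 subsets: ∅, {12}, {17}, {28}, {29}, {12, 17}, {12, 28}, {12, 29}, {17, 28}, {17, 29}, {28, 29}, {12, 17, 28}, {12, 17, 29}, {12, 28, 29}, {17, 28, 29}, {12, 17, 28, 29}


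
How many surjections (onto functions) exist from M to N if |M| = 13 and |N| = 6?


n = |M| = 13, k = |N| = 6. Surjections via inclusion-exclusion:
S(n,k) = Σ(-1)^i × C(k,i) × (k-i)^n, i=0 to k
i=0: (-1)^0×C(6,0)×6^13 = 13060694016
i=1: (-1)^1×C(6,1)×5^13 = -7324218750
i=2: (-1)^2×C(6,2)×4^13 = 1006632960
i=3: (-1)^3×C(6,3)×3^13 = -31886460
i=4: (-1)^4×C(6,4)×2^13 = 122880
i=5: (-1)^5×C(6,5)×1^13 = -6
i=6: (-1)^6×C(6,6)×0^13 = 0
Total = 6711344640

Number of surjections = 6711344640


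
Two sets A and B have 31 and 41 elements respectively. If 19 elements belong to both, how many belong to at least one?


|A ∪ B| = |A| + |B| - |A ∩ B|
= 31 + 41 - 19
= 53

|A ∪ B| = 53


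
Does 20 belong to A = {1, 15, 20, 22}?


A = {1, 15, 20, 22}
Checking if 20 is in A
20 is in A → True

20 ∈ A


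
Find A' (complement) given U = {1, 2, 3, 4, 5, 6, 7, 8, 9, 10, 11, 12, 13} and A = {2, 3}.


Aᶜ = U \ A = elements in U but not in A
U = {1, 2, 3, 4, 5, 6, 7, 8, 9, 10, 11, 12, 13}
A = {2, 3}
Aᶜ = {1, 4, 5, 6, 7, 8, 9, 10, 11, 12, 13}

Aᶜ = {1, 4, 5, 6, 7, 8, 9, 10, 11, 12, 13}


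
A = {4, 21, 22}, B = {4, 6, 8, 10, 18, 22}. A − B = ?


A \ B = elements in A but not in B
A = {4, 21, 22}
B = {4, 6, 8, 10, 18, 22}
Remove from A any elements in B
A \ B = {21}

A \ B = {21}


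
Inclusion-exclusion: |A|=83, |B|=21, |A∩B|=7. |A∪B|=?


|A ∪ B| = |A| + |B| - |A ∩ B|
= 83 + 21 - 7
= 97

|A ∪ B| = 97


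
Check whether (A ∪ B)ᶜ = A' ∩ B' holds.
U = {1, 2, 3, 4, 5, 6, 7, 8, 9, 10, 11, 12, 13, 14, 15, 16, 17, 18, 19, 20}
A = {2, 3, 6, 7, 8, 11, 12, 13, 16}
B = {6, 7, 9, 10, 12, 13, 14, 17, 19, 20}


LHS: A ∪ B = {2, 3, 6, 7, 8, 9, 10, 11, 12, 13, 14, 16, 17, 19, 20}
(A ∪ B)' = U \ (A ∪ B) = {1, 4, 5, 15, 18}
A' = {1, 4, 5, 9, 10, 14, 15, 17, 18, 19, 20}, B' = {1, 2, 3, 4, 5, 8, 11, 15, 16, 18}
Claimed RHS: A' ∩ B' = {1, 4, 5, 15, 18}
Identity is VALID: LHS = RHS = {1, 4, 5, 15, 18} ✓

Identity is valid. (A ∪ B)' = A' ∩ B' = {1, 4, 5, 15, 18}


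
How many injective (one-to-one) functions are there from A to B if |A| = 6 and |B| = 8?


An injection sends each of |A| = 6 inputs to a distinct output in B.
# injections = |B|·(|B|-1)·…·(|B|-|A|+1) = 8! / (8 - 6)!
= 8 × 7 × 6 × 5 × 4 × 3
= 20160

Number of injections = 20160


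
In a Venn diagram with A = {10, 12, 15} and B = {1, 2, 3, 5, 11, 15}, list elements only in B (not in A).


A = {10, 12, 15}
B = {1, 2, 3, 5, 11, 15}
Region: only in B (not in A)
Elements: {1, 2, 3, 5, 11}

Elements only in B (not in A): {1, 2, 3, 5, 11}


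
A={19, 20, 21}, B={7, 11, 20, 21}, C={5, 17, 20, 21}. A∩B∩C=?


A ∩ B = {20, 21}
(A ∩ B) ∩ C = {20, 21}

A ∩ B ∩ C = {20, 21}


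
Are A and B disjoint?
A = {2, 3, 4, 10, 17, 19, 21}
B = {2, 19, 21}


Disjoint means A ∩ B = ∅.
A ∩ B = {2, 19, 21}
A ∩ B ≠ ∅, so A and B are NOT disjoint.

No, A and B are not disjoint (A ∩ B = {2, 19, 21})


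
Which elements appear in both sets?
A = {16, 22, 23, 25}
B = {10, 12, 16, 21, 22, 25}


A ∩ B = elements in both A and B
A = {16, 22, 23, 25}
B = {10, 12, 16, 21, 22, 25}
A ∩ B = {16, 22, 25}

A ∩ B = {16, 22, 25}


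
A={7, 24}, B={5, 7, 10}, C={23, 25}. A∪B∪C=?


A ∪ B = {5, 7, 10, 24}
(A ∪ B) ∪ C = {5, 7, 10, 23, 24, 25}

A ∪ B ∪ C = {5, 7, 10, 23, 24, 25}


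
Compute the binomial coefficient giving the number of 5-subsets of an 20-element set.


C(n,k) = n! / (k!(n-k)!)
C(20,5) = 20! / (5!15!)
= 15504

C(20,5) = 15504


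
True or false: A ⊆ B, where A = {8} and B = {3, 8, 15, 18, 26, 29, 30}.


A ⊆ B means every element of A is in B.
All elements of A are in B.
So A ⊆ B.

Yes, A ⊆ B


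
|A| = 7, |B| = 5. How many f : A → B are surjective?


n = |A| = 7, k = |B| = 5. Surjections via inclusion-exclusion:
S(n,k) = Σ(-1)^i × C(k,i) × (k-i)^n, i=0 to k
i=0: (-1)^0×C(5,0)×5^7 = 78125
i=1: (-1)^1×C(5,1)×4^7 = -81920
i=2: (-1)^2×C(5,2)×3^7 = 21870
i=3: (-1)^3×C(5,3)×2^7 = -1280
i=4: (-1)^4×C(5,4)×1^7 = 5
i=5: (-1)^5×C(5,5)×0^7 = 0
Total = 16800

Number of surjections = 16800


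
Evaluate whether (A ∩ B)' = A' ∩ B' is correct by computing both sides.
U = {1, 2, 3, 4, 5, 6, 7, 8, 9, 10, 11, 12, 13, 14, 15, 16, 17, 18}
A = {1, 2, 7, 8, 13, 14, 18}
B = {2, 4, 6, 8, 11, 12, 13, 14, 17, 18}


LHS: A ∩ B = {2, 8, 13, 14, 18}
(A ∩ B)' = U \ (A ∩ B) = {1, 3, 4, 5, 6, 7, 9, 10, 11, 12, 15, 16, 17}
A' = {3, 4, 5, 6, 9, 10, 11, 12, 15, 16, 17}, B' = {1, 3, 5, 7, 9, 10, 15, 16}
Claimed RHS: A' ∩ B' = {3, 5, 9, 10, 15, 16}
Identity is INVALID: LHS = {1, 3, 4, 5, 6, 7, 9, 10, 11, 12, 15, 16, 17} but the RHS claimed here equals {3, 5, 9, 10, 15, 16}. The correct form is (A ∩ B)' = A' ∪ B'.

Identity is invalid: (A ∩ B)' = {1, 3, 4, 5, 6, 7, 9, 10, 11, 12, 15, 16, 17} but A' ∩ B' = {3, 5, 9, 10, 15, 16}. The correct De Morgan law is (A ∩ B)' = A' ∪ B'.


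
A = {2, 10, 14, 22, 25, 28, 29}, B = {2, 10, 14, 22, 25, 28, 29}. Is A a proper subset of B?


A ⊂ B requires: A ⊆ B AND A ≠ B.
A ⊆ B? Yes
A = B? Yes
A = B, so A is not a PROPER subset.

No, A is not a proper subset of B


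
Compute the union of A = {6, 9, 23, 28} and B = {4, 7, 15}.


A ∪ B = all elements in A or B (or both)
A = {6, 9, 23, 28}
B = {4, 7, 15}
A ∪ B = {4, 6, 7, 9, 15, 23, 28}

A ∪ B = {4, 6, 7, 9, 15, 23, 28}


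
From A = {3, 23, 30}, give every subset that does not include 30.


A subset of A that omits 30 is a subset of A \ {30}, so there are 2^(n-1) = 2^2 = 4 of them.
Subsets excluding 30: ∅, {3}, {23}, {3, 23}

Subsets excluding 30 (4 total): ∅, {3}, {23}, {3, 23}


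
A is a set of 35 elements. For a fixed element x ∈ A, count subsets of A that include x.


Subsets of A containing x correspond to subsets of A \ {x}, which has 34 elements.
Count = 2^(n-1) = 2^34
= 17179869184

Number of subsets containing x = 17179869184


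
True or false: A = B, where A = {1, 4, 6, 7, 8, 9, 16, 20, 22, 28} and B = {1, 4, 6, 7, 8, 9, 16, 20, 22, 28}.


Two sets are equal iff they have exactly the same elements.
A = {1, 4, 6, 7, 8, 9, 16, 20, 22, 28}
B = {1, 4, 6, 7, 8, 9, 16, 20, 22, 28}
Same elements → A = B

Yes, A = B


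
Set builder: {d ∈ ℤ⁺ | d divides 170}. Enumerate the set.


Checking each candidate:
Condition: positive divisors of 170
Result = {1, 2, 5, 10, 17, 34, 85, 170}

{1, 2, 5, 10, 17, 34, 85, 170}


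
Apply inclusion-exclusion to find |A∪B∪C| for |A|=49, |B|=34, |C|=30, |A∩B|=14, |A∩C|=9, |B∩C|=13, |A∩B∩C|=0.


|A∪B∪C| = |A|+|B|+|C| - |A∩B|-|A∩C|-|B∩C| + |A∩B∩C|
= 49+34+30 - 14-9-13 + 0
= 113 - 36 + 0
= 77

|A ∪ B ∪ C| = 77


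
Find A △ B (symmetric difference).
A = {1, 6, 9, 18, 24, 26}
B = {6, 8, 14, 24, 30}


A △ B = (A \ B) ∪ (B \ A) = elements in exactly one of A or B
A \ B = {1, 9, 18, 26}
B \ A = {8, 14, 30}
A △ B = {1, 8, 9, 14, 18, 26, 30}

A △ B = {1, 8, 9, 14, 18, 26, 30}


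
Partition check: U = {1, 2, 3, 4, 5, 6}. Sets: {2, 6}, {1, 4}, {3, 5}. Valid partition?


A partition requires: (1) non-empty parts, (2) pairwise disjoint, (3) union = U
Parts: {2, 6}, {1, 4}, {3, 5}
Union of parts: {1, 2, 3, 4, 5, 6}
U = {1, 2, 3, 4, 5, 6}
All non-empty? True
Pairwise disjoint? True
Covers U? True

Yes, valid partition


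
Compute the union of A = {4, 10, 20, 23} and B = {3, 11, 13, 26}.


A ∪ B = all elements in A or B (or both)
A = {4, 10, 20, 23}
B = {3, 11, 13, 26}
A ∪ B = {3, 4, 10, 11, 13, 20, 23, 26}

A ∪ B = {3, 4, 10, 11, 13, 20, 23, 26}


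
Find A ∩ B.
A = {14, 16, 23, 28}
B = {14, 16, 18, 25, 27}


A ∩ B = elements in both A and B
A = {14, 16, 23, 28}
B = {14, 16, 18, 25, 27}
A ∩ B = {14, 16}

A ∩ B = {14, 16}


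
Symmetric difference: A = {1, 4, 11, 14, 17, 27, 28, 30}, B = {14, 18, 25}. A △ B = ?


A △ B = (A \ B) ∪ (B \ A) = elements in exactly one of A or B
A \ B = {1, 4, 11, 17, 27, 28, 30}
B \ A = {18, 25}
A △ B = {1, 4, 11, 17, 18, 25, 27, 28, 30}

A △ B = {1, 4, 11, 17, 18, 25, 27, 28, 30}


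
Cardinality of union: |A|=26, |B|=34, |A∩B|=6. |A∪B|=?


|A ∪ B| = |A| + |B| - |A ∩ B|
= 26 + 34 - 6
= 54

|A ∪ B| = 54


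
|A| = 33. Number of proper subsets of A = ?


Total subsets = 2^n = 2^33 = 8589934592
Proper subsets exclude the set itself: 2^n - 1
= 8589934592 - 1
= 8589934591

Number of proper subsets = 8589934591


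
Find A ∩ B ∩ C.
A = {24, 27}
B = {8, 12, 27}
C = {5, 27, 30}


A ∩ B = {27}
(A ∩ B) ∩ C = {27}

A ∩ B ∩ C = {27}


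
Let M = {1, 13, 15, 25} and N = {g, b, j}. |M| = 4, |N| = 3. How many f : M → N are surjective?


n = |M| = 4, k = |N| = 3. Surjections via inclusion-exclusion:
S(n,k) = Σ(-1)^i × C(k,i) × (k-i)^n, i=0 to k
i=0: (-1)^0×C(3,0)×3^4 = 81
i=1: (-1)^1×C(3,1)×2^4 = -48
i=2: (-1)^2×C(3,2)×1^4 = 3
i=3: (-1)^3×C(3,3)×0^4 = 0
Total = 36

Number of surjections = 36


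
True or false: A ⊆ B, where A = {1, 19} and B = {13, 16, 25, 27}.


A ⊆ B means every element of A is in B.
Elements in A not in B: {1, 19}
So A ⊄ B.

No, A ⊄ B


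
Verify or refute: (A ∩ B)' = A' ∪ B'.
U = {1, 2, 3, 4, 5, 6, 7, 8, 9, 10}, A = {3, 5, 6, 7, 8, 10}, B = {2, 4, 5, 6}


LHS: A ∩ B = {5, 6}
(A ∩ B)' = U \ (A ∩ B) = {1, 2, 3, 4, 7, 8, 9, 10}
A' = {1, 2, 4, 9}, B' = {1, 3, 7, 8, 9, 10}
Claimed RHS: A' ∪ B' = {1, 2, 3, 4, 7, 8, 9, 10}
Identity is VALID: LHS = RHS = {1, 2, 3, 4, 7, 8, 9, 10} ✓

Identity is valid. (A ∩ B)' = A' ∪ B' = {1, 2, 3, 4, 7, 8, 9, 10}


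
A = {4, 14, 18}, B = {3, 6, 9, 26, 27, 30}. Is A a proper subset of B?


A ⊂ B requires: A ⊆ B AND A ≠ B.
A ⊆ B? No
A ⊄ B, so A is not a proper subset.

No, A is not a proper subset of B


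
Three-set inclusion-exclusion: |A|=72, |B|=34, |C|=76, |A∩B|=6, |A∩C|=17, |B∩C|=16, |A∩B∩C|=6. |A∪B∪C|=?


|A∪B∪C| = |A|+|B|+|C| - |A∩B|-|A∩C|-|B∩C| + |A∩B∩C|
= 72+34+76 - 6-17-16 + 6
= 182 - 39 + 6
= 149

|A ∪ B ∪ C| = 149


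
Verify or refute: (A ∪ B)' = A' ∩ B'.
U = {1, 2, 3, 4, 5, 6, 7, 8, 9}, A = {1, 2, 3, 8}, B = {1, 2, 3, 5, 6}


LHS: A ∪ B = {1, 2, 3, 5, 6, 8}
(A ∪ B)' = U \ (A ∪ B) = {4, 7, 9}
A' = {4, 5, 6, 7, 9}, B' = {4, 7, 8, 9}
Claimed RHS: A' ∩ B' = {4, 7, 9}
Identity is VALID: LHS = RHS = {4, 7, 9} ✓

Identity is valid. (A ∪ B)' = A' ∩ B' = {4, 7, 9}


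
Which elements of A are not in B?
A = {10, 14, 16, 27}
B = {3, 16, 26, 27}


A \ B = elements in A but not in B
A = {10, 14, 16, 27}
B = {3, 16, 26, 27}
Remove from A any elements in B
A \ B = {10, 14}

A \ B = {10, 14}


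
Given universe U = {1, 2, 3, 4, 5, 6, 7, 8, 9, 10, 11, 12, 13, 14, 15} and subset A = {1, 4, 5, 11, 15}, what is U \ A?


Aᶜ = U \ A = elements in U but not in A
U = {1, 2, 3, 4, 5, 6, 7, 8, 9, 10, 11, 12, 13, 14, 15}
A = {1, 4, 5, 11, 15}
Aᶜ = {2, 3, 6, 7, 8, 9, 10, 12, 13, 14}

Aᶜ = {2, 3, 6, 7, 8, 9, 10, 12, 13, 14}


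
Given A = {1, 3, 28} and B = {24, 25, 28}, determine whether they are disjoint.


Disjoint means A ∩ B = ∅.
A ∩ B = {28}
A ∩ B ≠ ∅, so A and B are NOT disjoint.

No, A and B are not disjoint (A ∩ B = {28})


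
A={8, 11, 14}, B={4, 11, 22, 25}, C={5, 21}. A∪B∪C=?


A ∪ B = {4, 8, 11, 14, 22, 25}
(A ∪ B) ∪ C = {4, 5, 8, 11, 14, 21, 22, 25}

A ∪ B ∪ C = {4, 5, 8, 11, 14, 21, 22, 25}


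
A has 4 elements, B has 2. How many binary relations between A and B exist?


A relation from A to B is any subset of A × B.
|A × B| = 4 × 2 = 8
# relations = 2^|A × B| = 2^8 = 256

Number of relations = 256


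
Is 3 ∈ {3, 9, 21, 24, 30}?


A = {3, 9, 21, 24, 30}
Checking if 3 is in A
3 is in A → True

3 ∈ A


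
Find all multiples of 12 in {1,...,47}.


Checking each candidate:
Condition: multiples of 12 in {1,...,47}
Result = {12, 24, 36}

{12, 24, 36}


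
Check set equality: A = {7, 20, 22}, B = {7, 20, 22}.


Two sets are equal iff they have exactly the same elements.
A = {7, 20, 22}
B = {7, 20, 22}
Same elements → A = B

Yes, A = B


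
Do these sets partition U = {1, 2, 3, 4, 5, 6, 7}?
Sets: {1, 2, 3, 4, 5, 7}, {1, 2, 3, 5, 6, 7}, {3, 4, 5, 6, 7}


A partition requires: (1) non-empty parts, (2) pairwise disjoint, (3) union = U
Parts: {1, 2, 3, 4, 5, 7}, {1, 2, 3, 5, 6, 7}, {3, 4, 5, 6, 7}
Union of parts: {1, 2, 3, 4, 5, 6, 7}
U = {1, 2, 3, 4, 5, 6, 7}
All non-empty? True
Pairwise disjoint? False
Covers U? True

No, not a valid partition


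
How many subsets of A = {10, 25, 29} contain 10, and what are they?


A subset of A contains 10 iff the remaining 2 elements form any subset of A \ {10}.
Count: 2^(n-1) = 2^2 = 4
Subsets containing 10: {10}, {10, 25}, {10, 29}, {10, 25, 29}

Subsets containing 10 (4 total): {10}, {10, 25}, {10, 29}, {10, 25, 29}


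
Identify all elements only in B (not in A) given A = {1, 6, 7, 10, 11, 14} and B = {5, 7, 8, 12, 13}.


A = {1, 6, 7, 10, 11, 14}
B = {5, 7, 8, 12, 13}
Region: only in B (not in A)
Elements: {5, 8, 12, 13}

Elements only in B (not in A): {5, 8, 12, 13}


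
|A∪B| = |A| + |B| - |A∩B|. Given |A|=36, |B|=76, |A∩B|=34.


|A ∪ B| = |A| + |B| - |A ∩ B|
= 36 + 76 - 34
= 78

|A ∪ B| = 78


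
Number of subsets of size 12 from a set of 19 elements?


C(n,k) = n! / (k!(n-k)!)
C(19,12) = 19! / (12!7!)
= 50388

C(19,12) = 50388


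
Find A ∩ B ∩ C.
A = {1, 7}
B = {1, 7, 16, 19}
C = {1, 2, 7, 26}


A ∩ B = {1, 7}
(A ∩ B) ∩ C = {1, 7}

A ∩ B ∩ C = {1, 7}


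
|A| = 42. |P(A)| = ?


Number of subsets = 2^n
= 2^42
= 4398046511104

|P(A)| = 4398046511104


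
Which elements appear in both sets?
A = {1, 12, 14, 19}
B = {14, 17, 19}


A ∩ B = elements in both A and B
A = {1, 12, 14, 19}
B = {14, 17, 19}
A ∩ B = {14, 19}

A ∩ B = {14, 19}


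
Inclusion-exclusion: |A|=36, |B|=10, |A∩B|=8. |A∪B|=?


|A ∪ B| = |A| + |B| - |A ∩ B|
= 36 + 10 - 8
= 38

|A ∪ B| = 38


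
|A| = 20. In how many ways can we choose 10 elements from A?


C(n,k) = n! / (k!(n-k)!)
C(20,10) = 20! / (10!10!)
= 184756

C(20,10) = 184756


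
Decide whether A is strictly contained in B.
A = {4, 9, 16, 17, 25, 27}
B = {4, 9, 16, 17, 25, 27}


A ⊂ B requires: A ⊆ B AND A ≠ B.
A ⊆ B? Yes
A = B? Yes
A = B, so A is not a PROPER subset.

No, A is not a proper subset of B


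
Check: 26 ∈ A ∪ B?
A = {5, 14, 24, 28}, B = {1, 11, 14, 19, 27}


A = {5, 14, 24, 28}, B = {1, 11, 14, 19, 27}
A ∪ B = all elements in A or B
A ∪ B = {1, 5, 11, 14, 19, 24, 27, 28}
Checking if 26 ∈ A ∪ B
26 is not in A ∪ B → False

26 ∉ A ∪ B


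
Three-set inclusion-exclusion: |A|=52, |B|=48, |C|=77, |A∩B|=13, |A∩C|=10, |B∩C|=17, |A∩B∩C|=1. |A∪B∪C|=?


|A∪B∪C| = |A|+|B|+|C| - |A∩B|-|A∩C|-|B∩C| + |A∩B∩C|
= 52+48+77 - 13-10-17 + 1
= 177 - 40 + 1
= 138

|A ∪ B ∪ C| = 138


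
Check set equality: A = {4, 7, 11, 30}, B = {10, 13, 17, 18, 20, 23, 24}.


Two sets are equal iff they have exactly the same elements.
A = {4, 7, 11, 30}
B = {10, 13, 17, 18, 20, 23, 24}
Differences: {4, 7, 10, 11, 13, 17, 18, 20, 23, 24, 30}
A ≠ B

No, A ≠ B


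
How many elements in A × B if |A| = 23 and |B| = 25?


|A × B| = |A| × |B|
= 23 × 25
= 575

|A × B| = 575


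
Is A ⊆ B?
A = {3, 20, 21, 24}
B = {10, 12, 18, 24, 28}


A ⊆ B means every element of A is in B.
Elements in A not in B: {3, 20, 21}
So A ⊄ B.

No, A ⊄ B


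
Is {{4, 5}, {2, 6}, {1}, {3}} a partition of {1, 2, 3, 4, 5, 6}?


A partition requires: (1) non-empty parts, (2) pairwise disjoint, (3) union = U
Parts: {4, 5}, {2, 6}, {1}, {3}
Union of parts: {1, 2, 3, 4, 5, 6}
U = {1, 2, 3, 4, 5, 6}
All non-empty? True
Pairwise disjoint? True
Covers U? True

Yes, valid partition


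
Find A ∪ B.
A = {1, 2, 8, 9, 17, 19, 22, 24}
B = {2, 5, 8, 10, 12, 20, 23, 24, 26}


A ∪ B = all elements in A or B (or both)
A = {1, 2, 8, 9, 17, 19, 22, 24}
B = {2, 5, 8, 10, 12, 20, 23, 24, 26}
A ∪ B = {1, 2, 5, 8, 9, 10, 12, 17, 19, 20, 22, 23, 24, 26}

A ∪ B = {1, 2, 5, 8, 9, 10, 12, 17, 19, 20, 22, 23, 24, 26}


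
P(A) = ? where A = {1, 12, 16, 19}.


|A| = 4, so |P(A)| = 2^4 = 16
Enumerate subsets by cardinality (0 to 4):
∅, {1}, {12}, {16}, {19}, {1, 12}, {1, 16}, {1, 19}, {12, 16}, {12, 19}, {16, 19}, {1, 12, 16}, {1, 12, 19}, {1, 16, 19}, {12, 16, 19}, {1, 12, 16, 19}

P(A) has 16 subsets: ∅, {1}, {12}, {16}, {19}, {1, 12}, {1, 16}, {1, 19}, {12, 16}, {12, 19}, {16, 19}, {1, 12, 16}, {1, 12, 19}, {1, 16, 19}, {12, 16, 19}, {1, 12, 16, 19}


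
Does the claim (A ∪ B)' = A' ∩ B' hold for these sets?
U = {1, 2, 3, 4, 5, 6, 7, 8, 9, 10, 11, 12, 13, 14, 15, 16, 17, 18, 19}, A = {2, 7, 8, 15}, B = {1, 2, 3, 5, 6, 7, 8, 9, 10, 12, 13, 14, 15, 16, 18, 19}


LHS: A ∪ B = {1, 2, 3, 5, 6, 7, 8, 9, 10, 12, 13, 14, 15, 16, 18, 19}
(A ∪ B)' = U \ (A ∪ B) = {4, 11, 17}
A' = {1, 3, 4, 5, 6, 9, 10, 11, 12, 13, 14, 16, 17, 18, 19}, B' = {4, 11, 17}
Claimed RHS: A' ∩ B' = {4, 11, 17}
Identity is VALID: LHS = RHS = {4, 11, 17} ✓

Identity is valid. (A ∪ B)' = A' ∩ B' = {4, 11, 17}


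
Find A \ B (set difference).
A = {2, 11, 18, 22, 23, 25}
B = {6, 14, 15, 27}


A \ B = elements in A but not in B
A = {2, 11, 18, 22, 23, 25}
B = {6, 14, 15, 27}
Remove from A any elements in B
A \ B = {2, 11, 18, 22, 23, 25}

A \ B = {2, 11, 18, 22, 23, 25}


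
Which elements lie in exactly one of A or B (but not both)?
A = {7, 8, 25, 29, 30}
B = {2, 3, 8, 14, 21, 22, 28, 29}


A △ B = (A \ B) ∪ (B \ A) = elements in exactly one of A or B
A \ B = {7, 25, 30}
B \ A = {2, 3, 14, 21, 22, 28}
A △ B = {2, 3, 7, 14, 21, 22, 25, 28, 30}

A △ B = {2, 3, 7, 14, 21, 22, 25, 28, 30}


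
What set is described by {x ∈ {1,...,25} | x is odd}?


Checking each candidate:
Condition: odd numbers in {1,...,25}
Result = {1, 3, 5, 7, 9, 11, 13, 15, 17, 19, 21, 23, 25}

{1, 3, 5, 7, 9, 11, 13, 15, 17, 19, 21, 23, 25}


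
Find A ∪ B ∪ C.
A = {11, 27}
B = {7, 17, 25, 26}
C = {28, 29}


A ∪ B = {7, 11, 17, 25, 26, 27}
(A ∪ B) ∪ C = {7, 11, 17, 25, 26, 27, 28, 29}

A ∪ B ∪ C = {7, 11, 17, 25, 26, 27, 28, 29}


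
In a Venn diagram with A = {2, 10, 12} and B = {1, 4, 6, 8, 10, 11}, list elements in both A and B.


A = {2, 10, 12}
B = {1, 4, 6, 8, 10, 11}
Region: in both A and B
Elements: {10}

Elements in both A and B: {10}


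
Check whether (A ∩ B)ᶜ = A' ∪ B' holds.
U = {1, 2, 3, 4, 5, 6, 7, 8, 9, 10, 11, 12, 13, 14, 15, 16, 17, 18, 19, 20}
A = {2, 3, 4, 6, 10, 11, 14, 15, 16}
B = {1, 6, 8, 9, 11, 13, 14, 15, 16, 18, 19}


LHS: A ∩ B = {6, 11, 14, 15, 16}
(A ∩ B)' = U \ (A ∩ B) = {1, 2, 3, 4, 5, 7, 8, 9, 10, 12, 13, 17, 18, 19, 20}
A' = {1, 5, 7, 8, 9, 12, 13, 17, 18, 19, 20}, B' = {2, 3, 4, 5, 7, 10, 12, 17, 20}
Claimed RHS: A' ∪ B' = {1, 2, 3, 4, 5, 7, 8, 9, 10, 12, 13, 17, 18, 19, 20}
Identity is VALID: LHS = RHS = {1, 2, 3, 4, 5, 7, 8, 9, 10, 12, 13, 17, 18, 19, 20} ✓

Identity is valid. (A ∩ B)' = A' ∪ B' = {1, 2, 3, 4, 5, 7, 8, 9, 10, 12, 13, 17, 18, 19, 20}


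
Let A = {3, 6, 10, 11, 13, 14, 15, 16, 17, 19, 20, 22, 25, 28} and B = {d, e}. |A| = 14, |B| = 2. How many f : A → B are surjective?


n = |A| = 14, k = |B| = 2. Surjections via inclusion-exclusion:
S(n,k) = Σ(-1)^i × C(k,i) × (k-i)^n, i=0 to k
i=0: (-1)^0×C(2,0)×2^14 = 16384
i=1: (-1)^1×C(2,1)×1^14 = -2
i=2: (-1)^2×C(2,2)×0^14 = 0
Total = 16382

Number of surjections = 16382


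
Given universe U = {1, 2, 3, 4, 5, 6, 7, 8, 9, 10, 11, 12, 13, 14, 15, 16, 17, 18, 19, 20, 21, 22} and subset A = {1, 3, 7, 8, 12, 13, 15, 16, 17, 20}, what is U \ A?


Aᶜ = U \ A = elements in U but not in A
U = {1, 2, 3, 4, 5, 6, 7, 8, 9, 10, 11, 12, 13, 14, 15, 16, 17, 18, 19, 20, 21, 22}
A = {1, 3, 7, 8, 12, 13, 15, 16, 17, 20}
Aᶜ = {2, 4, 5, 6, 9, 10, 11, 14, 18, 19, 21, 22}

Aᶜ = {2, 4, 5, 6, 9, 10, 11, 14, 18, 19, 21, 22}


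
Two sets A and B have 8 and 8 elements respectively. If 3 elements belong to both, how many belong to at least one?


|A ∪ B| = |A| + |B| - |A ∩ B|
= 8 + 8 - 3
= 13

|A ∪ B| = 13


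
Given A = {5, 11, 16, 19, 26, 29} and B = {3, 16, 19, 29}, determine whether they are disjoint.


Disjoint means A ∩ B = ∅.
A ∩ B = {16, 19, 29}
A ∩ B ≠ ∅, so A and B are NOT disjoint.

No, A and B are not disjoint (A ∩ B = {16, 19, 29})


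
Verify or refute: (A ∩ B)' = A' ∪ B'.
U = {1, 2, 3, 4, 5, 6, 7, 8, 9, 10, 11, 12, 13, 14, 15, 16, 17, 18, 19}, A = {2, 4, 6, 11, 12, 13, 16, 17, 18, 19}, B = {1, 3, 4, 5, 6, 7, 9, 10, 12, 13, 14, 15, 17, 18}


LHS: A ∩ B = {4, 6, 12, 13, 17, 18}
(A ∩ B)' = U \ (A ∩ B) = {1, 2, 3, 5, 7, 8, 9, 10, 11, 14, 15, 16, 19}
A' = {1, 3, 5, 7, 8, 9, 10, 14, 15}, B' = {2, 8, 11, 16, 19}
Claimed RHS: A' ∪ B' = {1, 2, 3, 5, 7, 8, 9, 10, 11, 14, 15, 16, 19}
Identity is VALID: LHS = RHS = {1, 2, 3, 5, 7, 8, 9, 10, 11, 14, 15, 16, 19} ✓

Identity is valid. (A ∩ B)' = A' ∪ B' = {1, 2, 3, 5, 7, 8, 9, 10, 11, 14, 15, 16, 19}


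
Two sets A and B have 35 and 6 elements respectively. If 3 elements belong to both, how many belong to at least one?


|A ∪ B| = |A| + |B| - |A ∩ B|
= 35 + 6 - 3
= 38

|A ∪ B| = 38


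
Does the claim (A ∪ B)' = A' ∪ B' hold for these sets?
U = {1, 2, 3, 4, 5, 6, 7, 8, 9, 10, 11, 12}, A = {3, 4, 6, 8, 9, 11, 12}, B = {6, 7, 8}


LHS: A ∪ B = {3, 4, 6, 7, 8, 9, 11, 12}
(A ∪ B)' = U \ (A ∪ B) = {1, 2, 5, 10}
A' = {1, 2, 5, 7, 10}, B' = {1, 2, 3, 4, 5, 9, 10, 11, 12}
Claimed RHS: A' ∪ B' = {1, 2, 3, 4, 5, 7, 9, 10, 11, 12}
Identity is INVALID: LHS = {1, 2, 5, 10} but the RHS claimed here equals {1, 2, 3, 4, 5, 7, 9, 10, 11, 12}. The correct form is (A ∪ B)' = A' ∩ B'.

Identity is invalid: (A ∪ B)' = {1, 2, 5, 10} but A' ∪ B' = {1, 2, 3, 4, 5, 7, 9, 10, 11, 12}. The correct De Morgan law is (A ∪ B)' = A' ∩ B'.


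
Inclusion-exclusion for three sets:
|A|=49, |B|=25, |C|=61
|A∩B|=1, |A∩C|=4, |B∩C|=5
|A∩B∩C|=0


|A∪B∪C| = |A|+|B|+|C| - |A∩B|-|A∩C|-|B∩C| + |A∩B∩C|
= 49+25+61 - 1-4-5 + 0
= 135 - 10 + 0
= 125

|A ∪ B ∪ C| = 125


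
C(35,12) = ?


C(n,k) = n! / (k!(n-k)!)
C(35,12) = 35! / (12!23!)
= 834451800

C(35,12) = 834451800


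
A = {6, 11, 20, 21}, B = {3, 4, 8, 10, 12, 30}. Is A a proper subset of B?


A ⊂ B requires: A ⊆ B AND A ≠ B.
A ⊆ B? No
A ⊄ B, so A is not a proper subset.

No, A is not a proper subset of B


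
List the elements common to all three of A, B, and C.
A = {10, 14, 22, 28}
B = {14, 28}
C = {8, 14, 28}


A ∩ B = {14, 28}
(A ∩ B) ∩ C = {14, 28}

A ∩ B ∩ C = {14, 28}


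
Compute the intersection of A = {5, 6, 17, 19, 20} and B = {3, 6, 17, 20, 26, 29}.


A ∩ B = elements in both A and B
A = {5, 6, 17, 19, 20}
B = {3, 6, 17, 20, 26, 29}
A ∩ B = {6, 17, 20}

A ∩ B = {6, 17, 20}


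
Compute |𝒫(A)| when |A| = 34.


Number of subsets = 2^n
= 2^34
= 17179869184

|P(A)| = 17179869184


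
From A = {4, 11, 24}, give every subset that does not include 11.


A subset of A that omits 11 is a subset of A \ {11}, so there are 2^(n-1) = 2^2 = 4 of them.
Subsets excluding 11: ∅, {4}, {24}, {4, 24}

Subsets excluding 11 (4 total): ∅, {4}, {24}, {4, 24}


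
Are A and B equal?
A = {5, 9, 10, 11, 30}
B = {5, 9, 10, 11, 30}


Two sets are equal iff they have exactly the same elements.
A = {5, 9, 10, 11, 30}
B = {5, 9, 10, 11, 30}
Same elements → A = B

Yes, A = B


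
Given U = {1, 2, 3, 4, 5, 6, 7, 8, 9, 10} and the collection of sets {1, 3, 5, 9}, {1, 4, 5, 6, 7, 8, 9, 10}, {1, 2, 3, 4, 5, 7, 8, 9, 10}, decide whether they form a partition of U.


A partition requires: (1) non-empty parts, (2) pairwise disjoint, (3) union = U
Parts: {1, 3, 5, 9}, {1, 4, 5, 6, 7, 8, 9, 10}, {1, 2, 3, 4, 5, 7, 8, 9, 10}
Union of parts: {1, 2, 3, 4, 5, 6, 7, 8, 9, 10}
U = {1, 2, 3, 4, 5, 6, 7, 8, 9, 10}
All non-empty? True
Pairwise disjoint? False
Covers U? True

No, not a valid partition


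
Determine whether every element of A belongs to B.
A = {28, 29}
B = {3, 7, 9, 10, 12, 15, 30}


A ⊆ B means every element of A is in B.
Elements in A not in B: {28, 29}
So A ⊄ B.

No, A ⊄ B


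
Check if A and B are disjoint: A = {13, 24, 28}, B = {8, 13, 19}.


Disjoint means A ∩ B = ∅.
A ∩ B = {13}
A ∩ B ≠ ∅, so A and B are NOT disjoint.

No, A and B are not disjoint (A ∩ B = {13})


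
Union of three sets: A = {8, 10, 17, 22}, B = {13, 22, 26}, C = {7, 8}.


A ∪ B = {8, 10, 13, 17, 22, 26}
(A ∪ B) ∪ C = {7, 8, 10, 13, 17, 22, 26}

A ∪ B ∪ C = {7, 8, 10, 13, 17, 22, 26}


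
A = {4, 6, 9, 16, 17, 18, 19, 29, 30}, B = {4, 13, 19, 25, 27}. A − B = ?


A \ B = elements in A but not in B
A = {4, 6, 9, 16, 17, 18, 19, 29, 30}
B = {4, 13, 19, 25, 27}
Remove from A any elements in B
A \ B = {6, 9, 16, 17, 18, 29, 30}

A \ B = {6, 9, 16, 17, 18, 29, 30}


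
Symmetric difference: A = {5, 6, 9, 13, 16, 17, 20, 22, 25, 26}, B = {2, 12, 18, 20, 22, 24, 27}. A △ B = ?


A △ B = (A \ B) ∪ (B \ A) = elements in exactly one of A or B
A \ B = {5, 6, 9, 13, 16, 17, 25, 26}
B \ A = {2, 12, 18, 24, 27}
A △ B = {2, 5, 6, 9, 12, 13, 16, 17, 18, 24, 25, 26, 27}

A △ B = {2, 5, 6, 9, 12, 13, 16, 17, 18, 24, 25, 26, 27}


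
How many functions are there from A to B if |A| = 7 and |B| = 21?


Each of |A| = 7 inputs maps to any of |B| = 21 outputs.
# functions = |B|^|A| = 21^7
= 1801088541

Number of functions = 1801088541


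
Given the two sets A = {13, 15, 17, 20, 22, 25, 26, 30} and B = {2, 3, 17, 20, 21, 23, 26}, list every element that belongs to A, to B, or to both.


A ∪ B = all elements in A or B (or both)
A = {13, 15, 17, 20, 22, 25, 26, 30}
B = {2, 3, 17, 20, 21, 23, 26}
A ∪ B = {2, 3, 13, 15, 17, 20, 21, 22, 23, 25, 26, 30}

A ∪ B = {2, 3, 13, 15, 17, 20, 21, 22, 23, 25, 26, 30}


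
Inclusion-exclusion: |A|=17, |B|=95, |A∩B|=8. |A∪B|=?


|A ∪ B| = |A| + |B| - |A ∩ B|
= 17 + 95 - 8
= 104

|A ∪ B| = 104


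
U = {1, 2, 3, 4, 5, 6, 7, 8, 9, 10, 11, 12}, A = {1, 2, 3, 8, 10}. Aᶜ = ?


Aᶜ = U \ A = elements in U but not in A
U = {1, 2, 3, 4, 5, 6, 7, 8, 9, 10, 11, 12}
A = {1, 2, 3, 8, 10}
Aᶜ = {4, 5, 6, 7, 9, 11, 12}

Aᶜ = {4, 5, 6, 7, 9, 11, 12}


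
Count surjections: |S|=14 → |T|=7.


n = |S| = 14, k = |T| = 7. Surjections via inclusion-exclusion:
S(n,k) = Σ(-1)^i × C(k,i) × (k-i)^n, i=0 to k
i=0: (-1)^0×C(7,0)×7^14 = 678223072849
i=1: (-1)^1×C(7,1)×6^14 = -548549148672
i=2: (-1)^2×C(7,2)×5^14 = 128173828125
i=3: (-1)^3×C(7,3)×4^14 = -9395240960
i=4: (-1)^4×C(7,4)×3^14 = 167403915
i=5: (-1)^5×C(7,5)×2^14 = -344064
i=6: (-1)^6×C(7,6)×1^14 = 7
i=7: (-1)^7×C(7,7)×0^14 = 0
Total = 248619571200

Number of surjections = 248619571200


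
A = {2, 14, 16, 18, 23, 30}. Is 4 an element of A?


A = {2, 14, 16, 18, 23, 30}
Checking if 4 is in A
4 is not in A → False

4 ∉ A


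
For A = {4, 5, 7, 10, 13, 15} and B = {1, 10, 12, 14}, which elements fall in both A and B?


A = {4, 5, 7, 10, 13, 15}
B = {1, 10, 12, 14}
Region: in both A and B
Elements: {10}

Elements in both A and B: {10}


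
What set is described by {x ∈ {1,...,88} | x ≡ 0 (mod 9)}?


Checking each candidate:
Condition: x in {1,...,88} with x ≡ 0 (mod 9)
Result = {9, 18, 27, 36, 45, 54, 63, 72, 81}

{9, 18, 27, 36, 45, 54, 63, 72, 81}


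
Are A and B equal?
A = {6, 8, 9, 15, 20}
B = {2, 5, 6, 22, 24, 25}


Two sets are equal iff they have exactly the same elements.
A = {6, 8, 9, 15, 20}
B = {2, 5, 6, 22, 24, 25}
Differences: {2, 5, 8, 9, 15, 20, 22, 24, 25}
A ≠ B

No, A ≠ B


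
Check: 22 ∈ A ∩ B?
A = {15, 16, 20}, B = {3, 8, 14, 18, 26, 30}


A = {15, 16, 20}, B = {3, 8, 14, 18, 26, 30}
A ∩ B = elements in both A and B
A ∩ B = ∅
Checking if 22 ∈ A ∩ B
22 is not in A ∩ B → False

22 ∉ A ∩ B


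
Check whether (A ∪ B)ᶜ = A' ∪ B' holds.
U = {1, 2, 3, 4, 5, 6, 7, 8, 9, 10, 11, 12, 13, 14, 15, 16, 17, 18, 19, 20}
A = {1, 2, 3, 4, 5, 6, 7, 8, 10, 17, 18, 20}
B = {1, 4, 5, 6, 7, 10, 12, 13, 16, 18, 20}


LHS: A ∪ B = {1, 2, 3, 4, 5, 6, 7, 8, 10, 12, 13, 16, 17, 18, 20}
(A ∪ B)' = U \ (A ∪ B) = {9, 11, 14, 15, 19}
A' = {9, 11, 12, 13, 14, 15, 16, 19}, B' = {2, 3, 8, 9, 11, 14, 15, 17, 19}
Claimed RHS: A' ∪ B' = {2, 3, 8, 9, 11, 12, 13, 14, 15, 16, 17, 19}
Identity is INVALID: LHS = {9, 11, 14, 15, 19} but the RHS claimed here equals {2, 3, 8, 9, 11, 12, 13, 14, 15, 16, 17, 19}. The correct form is (A ∪ B)' = A' ∩ B'.

Identity is invalid: (A ∪ B)' = {9, 11, 14, 15, 19} but A' ∪ B' = {2, 3, 8, 9, 11, 12, 13, 14, 15, 16, 17, 19}. The correct De Morgan law is (A ∪ B)' = A' ∩ B'.


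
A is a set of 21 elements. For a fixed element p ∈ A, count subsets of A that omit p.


Subsets of A avoiding p are subsets of A \ {p}, which has 20 elements.
Count = 2^(n-1) = 2^20
= 1048576

Number of subsets avoiding p = 1048576


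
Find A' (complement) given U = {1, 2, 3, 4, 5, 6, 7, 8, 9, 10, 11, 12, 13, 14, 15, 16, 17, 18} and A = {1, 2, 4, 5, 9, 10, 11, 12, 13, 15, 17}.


Aᶜ = U \ A = elements in U but not in A
U = {1, 2, 3, 4, 5, 6, 7, 8, 9, 10, 11, 12, 13, 14, 15, 16, 17, 18}
A = {1, 2, 4, 5, 9, 10, 11, 12, 13, 15, 17}
Aᶜ = {3, 6, 7, 8, 14, 16, 18}

Aᶜ = {3, 6, 7, 8, 14, 16, 18}


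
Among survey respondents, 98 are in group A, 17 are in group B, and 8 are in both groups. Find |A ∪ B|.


|A ∪ B| = |A| + |B| - |A ∩ B|
= 98 + 17 - 8
= 107

|A ∪ B| = 107
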